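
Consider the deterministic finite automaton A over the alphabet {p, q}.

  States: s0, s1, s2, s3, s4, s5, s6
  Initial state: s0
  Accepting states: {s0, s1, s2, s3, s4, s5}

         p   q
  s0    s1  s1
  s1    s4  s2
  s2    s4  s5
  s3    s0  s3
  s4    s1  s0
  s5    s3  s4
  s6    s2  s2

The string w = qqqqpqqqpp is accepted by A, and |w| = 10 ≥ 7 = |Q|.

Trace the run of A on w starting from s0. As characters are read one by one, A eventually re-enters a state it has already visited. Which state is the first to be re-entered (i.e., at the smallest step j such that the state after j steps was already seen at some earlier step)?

s1

Run of A on w = q q q q p q q q p p:
  step 0: s0  (start)
  step 1: s1  (read q: s0→s1)
  step 2: s2  (read q: s1→s2)
  step 3: s5  (read q: s2→s5)
  step 4: s4  (read q: s5→s4)
  step 5: s1  (read p: s4→s1)   ← first repeat (s1 seen earlier)
  step 6: s2  (read q: s1→s2)
  step 7: s5  (read q: s2→s5)
  step 8: s4  (read q: s5→s4)
  step 9: s1  (read p: s4→s1)
  step 10: s4  (read p: s1→s4)

The earliest repeat is at step j = 5: A is in s1, which it already visited at step i = 1.
With |Q| = 7, pigeonhole forces a state repeat no later than step 7; the substring read between the first and second visits to that state can be pumped.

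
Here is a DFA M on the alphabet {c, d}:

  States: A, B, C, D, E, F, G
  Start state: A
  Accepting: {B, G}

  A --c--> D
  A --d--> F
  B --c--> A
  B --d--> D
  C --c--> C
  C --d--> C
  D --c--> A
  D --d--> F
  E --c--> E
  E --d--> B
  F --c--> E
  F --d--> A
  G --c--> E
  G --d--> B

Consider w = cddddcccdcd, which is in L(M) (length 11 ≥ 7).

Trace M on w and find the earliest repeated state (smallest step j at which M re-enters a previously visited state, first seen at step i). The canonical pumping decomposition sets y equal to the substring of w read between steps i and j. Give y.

cdd

Run of M on w = c d d d d c c c d c d:
  step 0: A  (start)
  step 1: D  (read c: A→D)
  step 2: F  (read d: D→F)
  step 3: A  (read d: F→A)   ← first repeat (A seen earlier)
  step 4: F  (read d: A→F)
  step 5: A  (read d: F→A)
  step 6: D  (read c: A→D)
  step 7: A  (read c: D→A)
  step 8: D  (read c: A→D)
  step 9: F  (read d: D→F)
  step 10: E  (read c: F→E)
  step 11: B  (read d: E→B)

So i = 0, j = 3, giving x = w[0:0] = ε, y = w[0:3] = cdd, z = w[3:11] = ddcccdcd.
Check: |xy| = 3 ≤ 7 and |y| = 3 ≥ 1. Reading y takes M from A back to A, so every xyⁱz is accepted.
Pumping length from the standard proof: p = 7 (the number of states). The repeated state found above gives |xy| = j ≤ 7 and |y| = j − i ≥ 1.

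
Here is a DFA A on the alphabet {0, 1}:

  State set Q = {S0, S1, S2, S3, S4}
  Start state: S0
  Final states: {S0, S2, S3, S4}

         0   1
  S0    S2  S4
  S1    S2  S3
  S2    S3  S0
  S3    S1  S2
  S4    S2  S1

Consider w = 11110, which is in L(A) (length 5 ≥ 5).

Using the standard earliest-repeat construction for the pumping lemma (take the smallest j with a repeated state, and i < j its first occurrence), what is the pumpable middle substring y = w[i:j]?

State sequence: S0 -1-> S4 -1-> S1 -1-> S3 -1-> S2 -0-> S3
First repeat at step 5: S3 was already visited.

So i = 3, j = 5, giving x = w[0:3] = 111, y = w[3:5] = 10, z = w[5:5] = ε.
Check: |xy| = 5 ≤ 5 and |y| = 2 ≥ 1. Reading y takes A from S3 back to S3, so every xyⁱz is accepted.

10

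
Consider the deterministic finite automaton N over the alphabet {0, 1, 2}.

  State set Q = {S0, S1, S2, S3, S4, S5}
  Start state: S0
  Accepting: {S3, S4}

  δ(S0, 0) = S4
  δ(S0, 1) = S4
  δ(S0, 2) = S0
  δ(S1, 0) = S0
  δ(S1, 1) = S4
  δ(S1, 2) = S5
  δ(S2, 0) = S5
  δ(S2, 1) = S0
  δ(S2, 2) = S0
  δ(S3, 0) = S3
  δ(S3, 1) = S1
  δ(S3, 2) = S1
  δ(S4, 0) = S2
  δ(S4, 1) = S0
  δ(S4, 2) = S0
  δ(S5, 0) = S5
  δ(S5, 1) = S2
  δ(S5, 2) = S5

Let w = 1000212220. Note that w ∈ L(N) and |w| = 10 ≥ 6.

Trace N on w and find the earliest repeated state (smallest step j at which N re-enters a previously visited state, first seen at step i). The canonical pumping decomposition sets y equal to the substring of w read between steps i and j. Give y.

0

State sequence: S0 -1-> S4 -0-> S2 -0-> S5 -0-> S5 -2-> S5 -1-> S2 -2-> S0 -2-> S0 -2-> S0 -0-> S4
First repeat at step 4: S5 was already visited.

So i = 3, j = 4, giving x = w[0:3] = 100, y = w[3:4] = 0, z = w[4:10] = 212220.
Check: |xy| = 4 ≤ 6 and |y| = 1 ≥ 1. Reading y takes N from S5 back to S5, so every xyⁱz is accepted.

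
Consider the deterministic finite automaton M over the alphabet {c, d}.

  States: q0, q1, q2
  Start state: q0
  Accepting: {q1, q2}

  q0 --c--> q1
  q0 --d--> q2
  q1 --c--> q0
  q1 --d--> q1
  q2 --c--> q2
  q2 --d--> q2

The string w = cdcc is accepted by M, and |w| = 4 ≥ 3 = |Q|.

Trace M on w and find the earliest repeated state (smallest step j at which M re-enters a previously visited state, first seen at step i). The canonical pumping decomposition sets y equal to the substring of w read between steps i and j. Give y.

d

Run of M on w = c d c c:
  step 0: q0  (start)
  step 1: q1  (read c: q0→q1)
  step 2: q1  (read d: q1→q1)   ← first repeat (q1 seen earlier)
  step 3: q0  (read c: q1→q0)
  step 4: q1  (read c: q0→q1)

So i = 1, j = 2, giving x = w[0:1] = c, y = w[1:2] = d, z = w[2:4] = cc.
Check: |xy| = 2 ≤ 3 and |y| = 1 ≥ 1. Reading y takes M from q1 back to q1, so every xyⁱz is accepted.
Pumping length from the standard proof: p = 3 (the number of states). The repeated state found above gives |xy| = j ≤ 3 and |y| = j − i ≥ 1.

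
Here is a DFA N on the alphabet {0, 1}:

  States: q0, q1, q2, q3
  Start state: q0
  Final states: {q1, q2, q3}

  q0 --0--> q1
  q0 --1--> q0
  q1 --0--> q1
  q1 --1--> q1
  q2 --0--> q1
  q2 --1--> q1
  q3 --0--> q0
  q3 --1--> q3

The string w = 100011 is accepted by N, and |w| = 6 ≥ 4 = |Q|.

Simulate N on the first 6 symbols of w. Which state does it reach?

State sequence: q0 -1-> q0 -0-> q1 -0-> q1 -0-> q1 -1-> q1 -1-> q1

After reading 6 characters, N is in state q1.
(This kind of state-tracing is the core of the pumping-lemma construction: with 4 states, pigeonhole forces a repeat within the first 4 steps.)

q1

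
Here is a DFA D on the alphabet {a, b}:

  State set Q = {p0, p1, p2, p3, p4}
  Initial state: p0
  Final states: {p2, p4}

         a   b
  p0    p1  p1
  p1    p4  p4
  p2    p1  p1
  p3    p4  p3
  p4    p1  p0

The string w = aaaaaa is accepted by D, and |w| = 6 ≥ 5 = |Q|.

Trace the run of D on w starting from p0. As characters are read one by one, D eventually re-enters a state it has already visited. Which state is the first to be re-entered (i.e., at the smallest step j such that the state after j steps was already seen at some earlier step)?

p1

State sequence: p0 -a-> p1 -a-> p4 -a-> p1 -a-> p4 -a-> p1 -a-> p4
First repeat at step 3: p1 was already visited.

The earliest repeat is at step j = 3: D is in p1, which it already visited at step i = 1.
Pumping length from the standard proof: p = 5 (the number of states). The repeated state found above gives |xy| = j ≤ 5 and |y| = j − i ≥ 1.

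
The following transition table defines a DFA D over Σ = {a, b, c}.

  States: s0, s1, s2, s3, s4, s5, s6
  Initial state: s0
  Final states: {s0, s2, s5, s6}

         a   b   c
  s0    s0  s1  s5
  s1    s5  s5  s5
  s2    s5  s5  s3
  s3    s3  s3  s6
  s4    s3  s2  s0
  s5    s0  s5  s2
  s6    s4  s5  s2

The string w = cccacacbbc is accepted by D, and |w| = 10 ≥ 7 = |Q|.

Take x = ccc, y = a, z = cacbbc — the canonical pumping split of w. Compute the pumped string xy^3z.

cccaaacacbbc

xy^3z = ccc·a·a·a·cacbbc = cccaaacacbbc.
Reading y = a takes D from s3 back to s3, so after x·y·y·y the machine is still in s3, and z then leads to the accepting state s2. Hence cccaaacacbbc ∈ L(D).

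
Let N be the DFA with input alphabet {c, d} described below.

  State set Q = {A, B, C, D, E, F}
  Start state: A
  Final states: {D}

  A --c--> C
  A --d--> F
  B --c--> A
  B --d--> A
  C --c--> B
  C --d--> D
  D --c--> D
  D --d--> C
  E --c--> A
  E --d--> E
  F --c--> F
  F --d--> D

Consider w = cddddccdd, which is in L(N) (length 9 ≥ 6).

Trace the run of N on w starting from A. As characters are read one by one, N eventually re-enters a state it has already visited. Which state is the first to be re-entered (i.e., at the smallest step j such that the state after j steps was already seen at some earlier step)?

C

Run of N on w = c d d d d c c d d:
  step 0: A  (start)
  step 1: C  (read c: A→C)
  step 2: D  (read d: C→D)
  step 3: C  (read d: D→C)   ← first repeat (C seen earlier)
  step 4: D  (read d: C→D)
  step 5: C  (read d: D→C)
  step 6: B  (read c: C→B)
  step 7: A  (read c: B→A)
  step 8: F  (read d: A→F)
  step 9: D  (read d: F→D)

The earliest repeat is at step j = 3: N is in C, which it already visited at step i = 1.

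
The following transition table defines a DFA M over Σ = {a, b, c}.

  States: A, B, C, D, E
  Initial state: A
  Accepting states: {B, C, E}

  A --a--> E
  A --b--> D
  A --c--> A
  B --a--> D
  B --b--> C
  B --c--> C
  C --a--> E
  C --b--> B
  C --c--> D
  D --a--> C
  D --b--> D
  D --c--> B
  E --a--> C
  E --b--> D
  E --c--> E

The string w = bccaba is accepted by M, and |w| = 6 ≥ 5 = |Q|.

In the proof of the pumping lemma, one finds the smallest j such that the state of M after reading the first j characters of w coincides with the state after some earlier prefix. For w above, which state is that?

D

State sequence: A -b-> D -c-> B -c-> C -a-> E -b-> D -a-> C
First repeat at step 5: D was already visited.

The earliest repeat is at step j = 5: M is in D, which it already visited at step i = 1.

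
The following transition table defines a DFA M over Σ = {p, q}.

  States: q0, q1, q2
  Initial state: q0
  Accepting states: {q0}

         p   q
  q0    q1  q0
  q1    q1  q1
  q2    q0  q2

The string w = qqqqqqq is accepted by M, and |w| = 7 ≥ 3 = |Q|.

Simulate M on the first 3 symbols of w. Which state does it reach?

State sequence: q0 -q-> q0 -q-> q0 -q-> q0

After reading 3 characters, M is in state q0.

q0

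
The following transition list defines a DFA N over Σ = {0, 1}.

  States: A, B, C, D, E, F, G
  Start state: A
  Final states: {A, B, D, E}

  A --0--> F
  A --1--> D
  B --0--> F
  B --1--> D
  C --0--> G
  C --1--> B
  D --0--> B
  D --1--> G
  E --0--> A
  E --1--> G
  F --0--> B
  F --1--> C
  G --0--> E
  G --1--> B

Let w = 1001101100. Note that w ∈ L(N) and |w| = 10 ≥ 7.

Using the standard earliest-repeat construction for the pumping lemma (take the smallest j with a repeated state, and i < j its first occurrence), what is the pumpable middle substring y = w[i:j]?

Run of N on w = 1 0 0 1 1 0 1 1 0 0:
  step 0: A  (start)
  step 1: D  (read 1: A→D)
  step 2: B  (read 0: D→B)
  step 3: F  (read 0: B→F)
  step 4: C  (read 1: F→C)
  step 5: B  (read 1: C→B)   ← first repeat (B seen earlier)
  step 6: F  (read 0: B→F)
  step 7: C  (read 1: F→C)
  step 8: B  (read 1: C→B)
  step 9: F  (read 0: B→F)
  step 10: B  (read 0: F→B)

So i = 2, j = 5, giving x = w[0:2] = 10, y = w[2:5] = 011, z = w[5:10] = 01100.
Check: |xy| = 5 ≤ 7 and |y| = 3 ≥ 1. Reading y takes N from B back to B, so every xyⁱz is accepted.

011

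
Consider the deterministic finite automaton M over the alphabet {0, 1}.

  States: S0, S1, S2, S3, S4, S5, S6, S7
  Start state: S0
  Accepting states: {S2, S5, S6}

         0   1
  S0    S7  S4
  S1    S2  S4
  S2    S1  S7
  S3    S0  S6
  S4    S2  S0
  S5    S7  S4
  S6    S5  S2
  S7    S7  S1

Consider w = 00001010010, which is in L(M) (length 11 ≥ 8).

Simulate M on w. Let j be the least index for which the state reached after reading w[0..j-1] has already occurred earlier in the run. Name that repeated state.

Run of M on w = 0 0 0 0 1 0 1 0 0 1 0:
  step 0: S0  (start)
  step 1: S7  (read 0: S0→S7)
  step 2: S7  (read 0: S7→S7)   ← first repeat (S7 seen earlier)
  step 3: S7  (read 0: S7→S7)
  step 4: S7  (read 0: S7→S7)
  step 5: S1  (read 1: S7→S1)
  step 6: S2  (read 0: S1→S2)
  step 7: S7  (read 1: S2→S7)
  step 8: S7  (read 0: S7→S7)
  step 9: S7  (read 0: S7→S7)
  step 10: S1  (read 1: S7→S1)
  step 11: S2  (read 0: S1→S2)

The earliest repeat is at step j = 2: M is in S7, which it already visited at step i = 1.
With |Q| = 8, pigeonhole forces a state repeat no later than step 8; the substring read between the first and second visits to that state can be pumped.

S7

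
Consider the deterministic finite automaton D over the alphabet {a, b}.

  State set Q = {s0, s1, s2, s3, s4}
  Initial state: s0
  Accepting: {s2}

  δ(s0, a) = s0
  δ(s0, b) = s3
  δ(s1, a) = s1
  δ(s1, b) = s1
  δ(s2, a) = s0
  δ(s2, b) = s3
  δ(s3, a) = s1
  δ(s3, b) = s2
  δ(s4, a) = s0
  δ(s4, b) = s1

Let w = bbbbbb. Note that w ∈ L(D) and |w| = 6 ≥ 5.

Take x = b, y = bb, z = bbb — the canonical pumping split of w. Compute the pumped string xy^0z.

xy⁰z = xz = b·bbb = bbbb.
Reading y = bb takes D from s3 back to s3, so after x the machine is still in s3, and z then leads to the accepting state s2. Hence bbbb ∈ L(D).

bbbb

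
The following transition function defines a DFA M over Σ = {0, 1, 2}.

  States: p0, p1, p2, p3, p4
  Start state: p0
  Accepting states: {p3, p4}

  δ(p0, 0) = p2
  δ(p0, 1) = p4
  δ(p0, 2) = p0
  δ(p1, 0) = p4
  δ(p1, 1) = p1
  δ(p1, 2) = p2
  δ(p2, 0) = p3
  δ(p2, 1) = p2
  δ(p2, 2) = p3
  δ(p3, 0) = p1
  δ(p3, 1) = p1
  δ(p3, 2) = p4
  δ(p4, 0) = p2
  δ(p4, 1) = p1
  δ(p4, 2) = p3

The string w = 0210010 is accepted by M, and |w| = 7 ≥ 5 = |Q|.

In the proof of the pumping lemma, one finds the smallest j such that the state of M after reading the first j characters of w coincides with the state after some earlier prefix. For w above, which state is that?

p2

State sequence: p0 -0-> p2 -2-> p3 -1-> p1 -0-> p4 -0-> p2 -1-> p2 -0-> p3
First repeat at step 5: p2 was already visited.

The earliest repeat is at step j = 5: M is in p2, which it already visited at step i = 1.
Since M has 5 states, any run of length ≥ 5 visits 5+1 states, so by pigeonhole some state repeats within the first 5 steps — that repeat gives the pumpable loop.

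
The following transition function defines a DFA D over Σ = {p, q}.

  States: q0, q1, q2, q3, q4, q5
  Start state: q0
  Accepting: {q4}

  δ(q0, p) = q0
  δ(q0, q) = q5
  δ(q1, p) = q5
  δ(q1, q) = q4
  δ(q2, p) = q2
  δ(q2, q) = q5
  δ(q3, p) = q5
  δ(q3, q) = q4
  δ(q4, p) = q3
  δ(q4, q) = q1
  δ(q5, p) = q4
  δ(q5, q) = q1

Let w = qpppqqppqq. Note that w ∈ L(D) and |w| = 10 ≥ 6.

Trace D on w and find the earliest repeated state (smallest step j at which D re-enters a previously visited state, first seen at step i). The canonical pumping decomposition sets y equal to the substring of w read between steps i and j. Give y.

State sequence: q0 -q-> q5 -p-> q4 -p-> q3 -p-> q5 -q-> q1 -q-> q4 -p-> q3 -p-> q5 -q-> q1 -q-> q4
First repeat at step 4: q5 was already visited.

So i = 1, j = 4, giving x = w[0:1] = q, y = w[1:4] = ppp, z = w[4:10] = qqppqq.
Check: |xy| = 4 ≤ 6 and |y| = 3 ≥ 1. Reading y takes D from q5 back to q5, so every xyⁱz is accepted.
Pumping length from the standard proof: p = 6 (the number of states). The repeated state found above gives |xy| = j ≤ 6 and |y| = j − i ≥ 1.

ppp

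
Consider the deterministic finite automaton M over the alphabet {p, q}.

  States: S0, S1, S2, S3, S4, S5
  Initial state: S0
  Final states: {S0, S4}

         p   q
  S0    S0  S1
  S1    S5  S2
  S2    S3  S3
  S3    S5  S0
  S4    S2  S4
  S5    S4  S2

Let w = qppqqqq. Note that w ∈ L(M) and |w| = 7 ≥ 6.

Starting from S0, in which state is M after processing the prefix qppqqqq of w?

Run of M on the first 7 characters of w = q p p q q q q:
  step 0: S0  (start)
  step 1: S1  (read q: S0→S1)
  step 2: S5  (read p: S1→S5)
  step 3: S4  (read p: S5→S4)
  step 4: S4  (read q: S4→S4)
  step 5: S4  (read q: S4→S4)
  step 6: S4  (read q: S4→S4)
  step 7: S4  (read q: S4→S4)

After reading 7 characters, M is in state S4.

S4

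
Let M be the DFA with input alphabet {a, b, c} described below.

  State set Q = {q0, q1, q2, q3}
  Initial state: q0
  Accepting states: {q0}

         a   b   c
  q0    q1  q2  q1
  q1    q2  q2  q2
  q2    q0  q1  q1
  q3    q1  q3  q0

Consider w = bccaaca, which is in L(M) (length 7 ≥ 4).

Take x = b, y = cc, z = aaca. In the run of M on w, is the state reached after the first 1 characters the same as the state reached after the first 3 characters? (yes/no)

yes

State sequence: q0 -b-> q2 -c-> q1 -c-> q2

After x (step 1): q2. After xy (step 3): q2.
They match, so y = cc drives M around a cycle from q2 back to itself; pumping y any number of times keeps M in q2 before reading z, and xyⁱz ∈ L(M) for every i ≥ 0.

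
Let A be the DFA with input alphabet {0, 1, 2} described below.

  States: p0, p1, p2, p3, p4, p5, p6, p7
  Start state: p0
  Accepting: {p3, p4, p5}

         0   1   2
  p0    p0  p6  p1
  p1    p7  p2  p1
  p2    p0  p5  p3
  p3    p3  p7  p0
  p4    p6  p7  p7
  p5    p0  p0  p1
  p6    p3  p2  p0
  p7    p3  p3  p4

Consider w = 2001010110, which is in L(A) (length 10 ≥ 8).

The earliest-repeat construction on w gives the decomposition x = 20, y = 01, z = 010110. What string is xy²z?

200101010110

xy^2z = 20·01·01·010110 = 200101010110.
Reading y = 01 takes A from p7 back to p7, so after x·y·y the machine is still in p7, and z then leads to the accepting state p3. Hence 200101010110 ∈ L(A).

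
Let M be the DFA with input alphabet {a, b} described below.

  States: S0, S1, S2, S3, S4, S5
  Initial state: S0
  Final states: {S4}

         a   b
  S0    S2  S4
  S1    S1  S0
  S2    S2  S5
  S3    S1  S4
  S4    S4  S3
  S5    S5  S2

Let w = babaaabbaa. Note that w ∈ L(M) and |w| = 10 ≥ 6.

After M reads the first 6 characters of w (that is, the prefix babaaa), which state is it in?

State sequence: S0 -b-> S4 -a-> S4 -b-> S3 -a-> S1 -a-> S1 -a-> S1

After reading 6 characters, M is in state S1.

S1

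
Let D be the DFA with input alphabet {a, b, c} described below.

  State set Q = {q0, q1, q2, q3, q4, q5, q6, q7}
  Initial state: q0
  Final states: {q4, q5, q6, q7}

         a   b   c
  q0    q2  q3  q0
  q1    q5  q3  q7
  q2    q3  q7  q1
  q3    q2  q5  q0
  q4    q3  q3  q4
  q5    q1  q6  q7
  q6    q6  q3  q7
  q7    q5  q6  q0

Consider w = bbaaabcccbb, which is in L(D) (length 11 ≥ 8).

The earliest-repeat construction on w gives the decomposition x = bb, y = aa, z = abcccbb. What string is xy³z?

xy^3z = bb·aa·aa·aa·abcccbb = bbaaaaaaabcccbb.
Reading y = aa takes D from q5 back to q5, so after x·y·y·y the machine is still in q5, and z then leads to the accepting state q5. Hence bbaaaaaaabcccbb ∈ L(D).

bbaaaaaaabcccbb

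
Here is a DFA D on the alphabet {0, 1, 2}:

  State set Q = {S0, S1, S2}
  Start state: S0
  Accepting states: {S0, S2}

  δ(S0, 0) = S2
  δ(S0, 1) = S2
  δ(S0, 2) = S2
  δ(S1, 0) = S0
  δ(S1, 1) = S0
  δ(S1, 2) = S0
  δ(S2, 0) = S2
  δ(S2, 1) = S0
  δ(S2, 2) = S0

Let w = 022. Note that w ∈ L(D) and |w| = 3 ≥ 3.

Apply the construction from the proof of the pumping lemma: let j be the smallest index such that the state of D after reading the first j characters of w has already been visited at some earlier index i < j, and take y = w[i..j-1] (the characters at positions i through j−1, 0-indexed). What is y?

02

State sequence: S0 -0-> S2 -2-> S0 -2-> S2
First repeat at step 2: S0 was already visited.

So i = 0, j = 2, giving x = w[0:0] = ε, y = w[0:2] = 02, z = w[2:3] = 2.
Check: |xy| = 2 ≤ 3 and |y| = 2 ≥ 1. Reading y takes D from S0 back to S0, so every xyⁱz is accepted.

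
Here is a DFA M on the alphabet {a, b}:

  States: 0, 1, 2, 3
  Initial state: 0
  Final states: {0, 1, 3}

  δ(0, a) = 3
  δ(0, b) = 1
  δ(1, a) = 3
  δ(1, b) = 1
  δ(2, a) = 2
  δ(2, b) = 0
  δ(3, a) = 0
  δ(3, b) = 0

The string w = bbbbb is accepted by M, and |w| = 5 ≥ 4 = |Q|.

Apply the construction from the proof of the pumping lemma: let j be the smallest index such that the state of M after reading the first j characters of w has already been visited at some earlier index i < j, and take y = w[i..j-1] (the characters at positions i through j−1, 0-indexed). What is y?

Run of M on w = b b b b b:
  step 0: 0  (start)
  step 1: 1  (read b: 0→1)
  step 2: 1  (read b: 1→1)   ← first repeat (1 seen earlier)
  step 3: 1  (read b: 1→1)
  step 4: 1  (read b: 1→1)
  step 5: 1  (read b: 1→1)

So i = 1, j = 2, giving x = w[0:1] = b, y = w[1:2] = b, z = w[2:5] = bbb.
Check: |xy| = 2 ≤ 4 and |y| = 1 ≥ 1. Reading y takes M from 1 back to 1, so every xyⁱz is accepted.

b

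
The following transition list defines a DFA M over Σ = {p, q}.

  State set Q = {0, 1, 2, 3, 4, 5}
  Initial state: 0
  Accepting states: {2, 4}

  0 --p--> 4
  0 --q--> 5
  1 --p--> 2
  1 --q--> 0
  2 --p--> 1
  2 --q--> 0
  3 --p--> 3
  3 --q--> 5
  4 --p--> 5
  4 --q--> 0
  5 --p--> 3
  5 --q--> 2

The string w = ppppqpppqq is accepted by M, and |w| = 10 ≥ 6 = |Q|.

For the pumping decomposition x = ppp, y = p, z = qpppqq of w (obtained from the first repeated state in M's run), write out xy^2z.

pppppqpppqq

xy^2z = ppp·p·p·qpppqq = pppppqpppqq.
Reading y = p takes M from 3 back to 3, so after x·y·y the machine is still in 3, and z then leads to the accepting state 2. Hence pppppqpppqq ∈ L(M).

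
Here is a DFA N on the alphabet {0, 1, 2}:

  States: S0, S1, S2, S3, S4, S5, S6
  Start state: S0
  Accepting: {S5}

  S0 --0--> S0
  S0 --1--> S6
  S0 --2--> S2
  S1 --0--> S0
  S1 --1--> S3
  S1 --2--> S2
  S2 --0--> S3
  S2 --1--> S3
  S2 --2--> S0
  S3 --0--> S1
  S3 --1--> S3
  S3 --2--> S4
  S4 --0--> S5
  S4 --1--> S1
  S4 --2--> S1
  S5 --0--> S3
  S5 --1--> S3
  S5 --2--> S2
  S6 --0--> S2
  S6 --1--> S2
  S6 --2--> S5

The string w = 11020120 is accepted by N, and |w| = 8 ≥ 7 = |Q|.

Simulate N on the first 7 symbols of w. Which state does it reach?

S4

Run of N on the first 7 characters of w = 1 1 0 2 0 1 2:
  step 0: S0  (start)
  step 1: S6  (read 1: S0→S6)
  step 2: S2  (read 1: S6→S2)
  step 3: S3  (read 0: S2→S3)
  step 4: S4  (read 2: S3→S4)
  step 5: S5  (read 0: S4→S5)
  step 6: S3  (read 1: S5→S3)
  step 7: S4  (read 2: S3→S4)

After reading 7 characters, N is in state S4.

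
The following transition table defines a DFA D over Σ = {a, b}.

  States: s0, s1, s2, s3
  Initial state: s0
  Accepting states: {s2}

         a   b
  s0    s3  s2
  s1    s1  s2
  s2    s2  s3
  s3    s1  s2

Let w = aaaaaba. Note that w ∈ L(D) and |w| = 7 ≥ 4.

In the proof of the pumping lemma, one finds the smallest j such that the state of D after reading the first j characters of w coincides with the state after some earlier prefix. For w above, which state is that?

Run of D on w = a a a a a b a:
  step 0: s0  (start)
  step 1: s3  (read a: s0→s3)
  step 2: s1  (read a: s3→s1)
  step 3: s1  (read a: s1→s1)   ← first repeat (s1 seen earlier)
  step 4: s1  (read a: s1→s1)
  step 5: s1  (read a: s1→s1)
  step 6: s2  (read b: s1→s2)
  step 7: s2  (read a: s2→s2)

The earliest repeat is at step j = 3: D is in s1, which it already visited at step i = 2.
The DFA has 4 states, so the proof of the pumping lemma guarantees a repeated state among the first 4+1 visited; the segment between the two visits is the pumpable y.

s1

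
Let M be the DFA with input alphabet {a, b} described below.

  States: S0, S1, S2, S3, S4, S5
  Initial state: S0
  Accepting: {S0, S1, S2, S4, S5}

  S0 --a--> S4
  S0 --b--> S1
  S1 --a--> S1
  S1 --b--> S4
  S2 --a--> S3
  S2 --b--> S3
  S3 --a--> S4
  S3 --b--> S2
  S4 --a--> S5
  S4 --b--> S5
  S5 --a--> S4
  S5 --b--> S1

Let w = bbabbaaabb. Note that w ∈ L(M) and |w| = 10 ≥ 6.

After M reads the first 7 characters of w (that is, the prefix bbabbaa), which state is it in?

Run of M on the first 7 characters of w = b b a b b a a:
  step 0: S0  (start)
  step 1: S1  (read b: S0→S1)
  step 2: S4  (read b: S1→S4)
  step 3: S5  (read a: S4→S5)
  step 4: S1  (read b: S5→S1)
  step 5: S4  (read b: S1→S4)
  step 6: S5  (read a: S4→S5)
  step 7: S4  (read a: S5→S4)

After reading 7 characters, M is in state S4.
(This kind of state-tracing is the core of the pumping-lemma construction: with 6 states, pigeonhole forces a repeat within the first 6 steps.)

S4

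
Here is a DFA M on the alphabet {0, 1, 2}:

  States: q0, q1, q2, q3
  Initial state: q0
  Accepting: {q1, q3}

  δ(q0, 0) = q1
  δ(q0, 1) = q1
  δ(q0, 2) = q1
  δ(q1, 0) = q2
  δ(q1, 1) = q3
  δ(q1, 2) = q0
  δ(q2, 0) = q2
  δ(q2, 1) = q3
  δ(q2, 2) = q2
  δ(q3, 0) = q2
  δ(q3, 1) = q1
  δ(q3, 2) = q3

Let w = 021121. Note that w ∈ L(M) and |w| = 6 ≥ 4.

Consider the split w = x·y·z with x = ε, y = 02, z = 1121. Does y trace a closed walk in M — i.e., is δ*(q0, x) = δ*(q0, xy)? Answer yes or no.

yes

State sequence: q0 -0-> q1 -2-> q0

After x (step 0): q0. After xy (step 2): q0.
They match, so y = 02 drives M around a cycle from q0 back to itself; pumping y any number of times keeps M in q0 before reading z, and xyⁱz ∈ L(M) for every i ≥ 0.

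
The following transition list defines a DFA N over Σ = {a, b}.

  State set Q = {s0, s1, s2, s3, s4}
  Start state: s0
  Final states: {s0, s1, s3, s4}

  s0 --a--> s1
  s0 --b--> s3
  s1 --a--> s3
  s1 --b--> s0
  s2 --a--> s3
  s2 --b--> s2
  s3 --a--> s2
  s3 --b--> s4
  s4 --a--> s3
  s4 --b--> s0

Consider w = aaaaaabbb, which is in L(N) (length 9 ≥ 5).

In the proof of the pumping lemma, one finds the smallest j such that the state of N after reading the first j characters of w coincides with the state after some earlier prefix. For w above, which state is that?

s3

State sequence: s0 -a-> s1 -a-> s3 -a-> s2 -a-> s3 -a-> s2 -a-> s3 -b-> s4 -b-> s0 -b-> s3
First repeat at step 4: s3 was already visited.

The earliest repeat is at step j = 4: N is in s3, which it already visited at step i = 2.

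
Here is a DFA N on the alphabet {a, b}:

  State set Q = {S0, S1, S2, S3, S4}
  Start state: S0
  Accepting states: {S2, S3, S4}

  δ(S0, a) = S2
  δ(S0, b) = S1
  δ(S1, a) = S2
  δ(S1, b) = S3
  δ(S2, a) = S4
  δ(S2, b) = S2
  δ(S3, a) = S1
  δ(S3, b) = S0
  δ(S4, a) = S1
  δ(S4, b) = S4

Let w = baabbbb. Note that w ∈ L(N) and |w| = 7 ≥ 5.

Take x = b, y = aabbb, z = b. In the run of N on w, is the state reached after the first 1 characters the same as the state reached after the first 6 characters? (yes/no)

no

Run of N on the first 6 characters of w = b a a b b b:
  step 0: S0  (start)
  step 1: S1  (read b: S0→S1)
  step 2: S2  (read a: S1→S2)
  step 3: S4  (read a: S2→S4)
  step 4: S4  (read b: S4→S4)
  step 5: S4  (read b: S4→S4)
  step 6: S4  (read b: S4→S4)

After x (step 1): S1. After xy (step 6): S4.
They differ (S1 ≠ S4), so y is not a cycle from the state after x; this split is not the one the pumping-lemma construction produces, and pumping y need not keep the string in L(N).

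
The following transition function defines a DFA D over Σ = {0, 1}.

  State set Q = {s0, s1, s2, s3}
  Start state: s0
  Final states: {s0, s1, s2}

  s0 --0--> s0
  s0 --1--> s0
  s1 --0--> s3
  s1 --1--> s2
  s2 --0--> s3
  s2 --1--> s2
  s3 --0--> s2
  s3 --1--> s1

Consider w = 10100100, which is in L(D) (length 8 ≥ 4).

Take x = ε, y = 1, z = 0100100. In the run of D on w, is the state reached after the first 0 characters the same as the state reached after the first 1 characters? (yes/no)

yes

State sequence: s0 -1-> s0

After x (step 0): s0. After xy (step 1): s0.
They match, so y = 1 drives D around a cycle from s0 back to itself; pumping y any number of times keeps D in s0 before reading z, and xyⁱz ∈ L(D) for every i ≥ 0.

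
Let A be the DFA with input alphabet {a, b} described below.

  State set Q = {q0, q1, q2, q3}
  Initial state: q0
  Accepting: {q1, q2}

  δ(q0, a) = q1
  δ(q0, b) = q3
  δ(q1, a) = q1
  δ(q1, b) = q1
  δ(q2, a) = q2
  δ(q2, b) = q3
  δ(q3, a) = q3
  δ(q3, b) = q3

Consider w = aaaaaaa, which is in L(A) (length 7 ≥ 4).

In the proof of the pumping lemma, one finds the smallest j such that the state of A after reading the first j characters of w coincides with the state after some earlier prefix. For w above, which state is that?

Run of A on w = a a a a a a a:
  step 0: q0  (start)
  step 1: q1  (read a: q0→q1)
  step 2: q1  (read a: q1→q1)   ← first repeat (q1 seen earlier)
  step 3: q1  (read a: q1→q1)
  step 4: q1  (read a: q1→q1)
  step 5: q1  (read a: q1→q1)
  step 6: q1  (read a: q1→q1)
  step 7: q1  (read a: q1→q1)

The earliest repeat is at step j = 2: A is in q1, which it already visited at step i = 1.
The DFA has 4 states, so the proof of the pumping lemma guarantees a repeated state among the first 4+1 visited; the segment between the two visits is the pumpable y.

q1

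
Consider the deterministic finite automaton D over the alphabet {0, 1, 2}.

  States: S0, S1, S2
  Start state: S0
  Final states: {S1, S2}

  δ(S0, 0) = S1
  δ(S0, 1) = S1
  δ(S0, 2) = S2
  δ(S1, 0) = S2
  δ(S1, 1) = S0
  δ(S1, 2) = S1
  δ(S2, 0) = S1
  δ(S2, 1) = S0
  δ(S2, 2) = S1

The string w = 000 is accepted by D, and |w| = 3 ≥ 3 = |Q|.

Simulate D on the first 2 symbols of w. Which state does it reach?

State sequence: S0 -0-> S1 -0-> S2

After reading 2 characters, D is in state S2.
(This kind of state-tracing is the core of the pumping-lemma construction: with 3 states, pigeonhole forces a repeat within the first 3 steps.)

S2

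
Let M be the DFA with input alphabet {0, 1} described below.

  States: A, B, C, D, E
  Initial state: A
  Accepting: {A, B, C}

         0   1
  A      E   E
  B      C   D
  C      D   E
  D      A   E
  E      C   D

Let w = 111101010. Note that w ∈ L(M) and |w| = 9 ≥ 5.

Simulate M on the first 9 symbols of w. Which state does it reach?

C

Run of M on the first 9 characters of w = 1 1 1 1 0 1 0 1 0:
  step 0: A  (start)
  step 1: E  (read 1: A→E)
  step 2: D  (read 1: E→D)
  step 3: E  (read 1: D→E)
  step 4: D  (read 1: E→D)
  step 5: A  (read 0: D→A)
  step 6: E  (read 1: A→E)
  step 7: C  (read 0: E→C)
  step 8: E  (read 1: C→E)
  step 9: C  (read 0: E→C)

After reading 9 characters, M is in state C.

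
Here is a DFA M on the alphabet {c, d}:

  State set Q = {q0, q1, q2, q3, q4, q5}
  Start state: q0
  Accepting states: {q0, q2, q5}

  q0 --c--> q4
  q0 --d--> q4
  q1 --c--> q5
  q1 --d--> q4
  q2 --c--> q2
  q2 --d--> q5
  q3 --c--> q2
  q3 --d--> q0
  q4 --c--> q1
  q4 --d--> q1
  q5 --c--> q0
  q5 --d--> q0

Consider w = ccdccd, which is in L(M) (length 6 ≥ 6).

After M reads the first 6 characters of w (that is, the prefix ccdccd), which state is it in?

State sequence: q0 -c-> q4 -c-> q1 -d-> q4 -c-> q1 -c-> q5 -d-> q0

After reading 6 characters, M is in state q0.

q0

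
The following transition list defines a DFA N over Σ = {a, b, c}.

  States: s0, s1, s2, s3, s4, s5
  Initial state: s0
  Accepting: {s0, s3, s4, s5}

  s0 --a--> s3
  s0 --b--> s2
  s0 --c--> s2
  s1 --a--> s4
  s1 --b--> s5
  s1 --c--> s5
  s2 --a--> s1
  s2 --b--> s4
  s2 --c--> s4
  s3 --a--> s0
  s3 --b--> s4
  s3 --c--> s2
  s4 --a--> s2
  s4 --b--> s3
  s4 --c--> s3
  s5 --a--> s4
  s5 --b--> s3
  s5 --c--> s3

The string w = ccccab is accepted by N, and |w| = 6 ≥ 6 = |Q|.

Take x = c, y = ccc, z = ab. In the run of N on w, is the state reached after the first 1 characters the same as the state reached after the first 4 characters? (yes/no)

Run of N on the first 4 characters of w = c c c c:
  step 0: s0  (start)
  step 1: s2  (read c: s0→s2)
  step 2: s4  (read c: s2→s4)
  step 3: s3  (read c: s4→s3)
  step 4: s2  (read c: s3→s2)

After x (step 1): s2. After xy (step 4): s2.
They match, so y = ccc drives N around a cycle from s2 back to itself; pumping y any number of times keeps N in s2 before reading z, and xyⁱz ∈ L(N) for every i ≥ 0.

yes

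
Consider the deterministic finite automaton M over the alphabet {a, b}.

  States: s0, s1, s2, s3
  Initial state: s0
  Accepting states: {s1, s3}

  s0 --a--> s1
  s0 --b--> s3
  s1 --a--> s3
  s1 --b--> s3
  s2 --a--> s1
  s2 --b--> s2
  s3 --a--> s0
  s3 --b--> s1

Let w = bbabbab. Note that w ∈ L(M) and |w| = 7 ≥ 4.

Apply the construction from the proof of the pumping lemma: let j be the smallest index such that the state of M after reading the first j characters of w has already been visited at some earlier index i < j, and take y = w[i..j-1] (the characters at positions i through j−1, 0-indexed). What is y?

ba

State sequence: s0 -b-> s3 -b-> s1 -a-> s3 -b-> s1 -b-> s3 -a-> s0 -b-> s3
First repeat at step 3: s3 was already visited.

So i = 1, j = 3, giving x = w[0:1] = b, y = w[1:3] = ba, z = w[3:7] = bbab.
Check: |xy| = 3 ≤ 4 and |y| = 2 ≥ 1. Reading y takes M from s3 back to s3, so every xyⁱz is accepted.
With |Q| = 4, pigeonhole forces a state repeat no later than step 4; the substring read between the first and second visits to that state can be pumped.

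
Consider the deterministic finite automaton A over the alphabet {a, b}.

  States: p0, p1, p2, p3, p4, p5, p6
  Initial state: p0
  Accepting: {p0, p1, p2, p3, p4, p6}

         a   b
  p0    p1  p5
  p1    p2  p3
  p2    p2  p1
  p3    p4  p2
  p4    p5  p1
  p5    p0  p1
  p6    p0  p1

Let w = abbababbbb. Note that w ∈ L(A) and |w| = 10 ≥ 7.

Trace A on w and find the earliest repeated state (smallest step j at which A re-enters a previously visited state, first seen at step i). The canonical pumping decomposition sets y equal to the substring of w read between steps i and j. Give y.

a

Run of A on w = a b b a b a b b b b:
  step 0: p0  (start)
  step 1: p1  (read a: p0→p1)
  step 2: p3  (read b: p1→p3)
  step 3: p2  (read b: p3→p2)
  step 4: p2  (read a: p2→p2)   ← first repeat (p2 seen earlier)
  step 5: p1  (read b: p2→p1)
  step 6: p2  (read a: p1→p2)
  step 7: p1  (read b: p2→p1)
  step 8: p3  (read b: p1→p3)
  step 9: p2  (read b: p3→p2)
  step 10: p1  (read b: p2→p1)

So i = 3, j = 4, giving x = w[0:3] = abb, y = w[3:4] = a, z = w[4:10] = babbbb.
Check: |xy| = 4 ≤ 7 and |y| = 1 ≥ 1. Reading y takes A from p2 back to p2, so every xyⁱz is accepted.
With |Q| = 7, pigeonhole forces a state repeat no later than step 7; the substring read between the first and second visits to that state can be pumped.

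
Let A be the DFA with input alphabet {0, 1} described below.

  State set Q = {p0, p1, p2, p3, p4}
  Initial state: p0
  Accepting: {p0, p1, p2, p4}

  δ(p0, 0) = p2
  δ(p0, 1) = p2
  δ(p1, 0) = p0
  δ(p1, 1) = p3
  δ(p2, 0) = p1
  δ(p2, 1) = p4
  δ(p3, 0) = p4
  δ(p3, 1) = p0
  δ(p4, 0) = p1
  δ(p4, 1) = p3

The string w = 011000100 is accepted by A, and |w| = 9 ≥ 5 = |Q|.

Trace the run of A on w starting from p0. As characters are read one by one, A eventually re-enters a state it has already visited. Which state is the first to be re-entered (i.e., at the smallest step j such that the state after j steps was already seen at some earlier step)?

p4

State sequence: p0 -0-> p2 -1-> p4 -1-> p3 -0-> p4 -0-> p1 -0-> p0 -1-> p2 -0-> p1 -0-> p0
First repeat at step 4: p4 was already visited.

The earliest repeat is at step j = 4: A is in p4, which it already visited at step i = 2.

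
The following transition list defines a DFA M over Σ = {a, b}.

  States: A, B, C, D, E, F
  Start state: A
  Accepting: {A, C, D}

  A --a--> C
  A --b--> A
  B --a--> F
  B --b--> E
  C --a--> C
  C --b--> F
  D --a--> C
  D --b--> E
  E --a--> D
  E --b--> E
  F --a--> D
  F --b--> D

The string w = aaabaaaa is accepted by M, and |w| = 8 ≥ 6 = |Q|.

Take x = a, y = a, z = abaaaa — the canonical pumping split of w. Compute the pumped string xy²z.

aaaabaaaa

xy^2z = a·a·a·abaaaa = aaaabaaaa.
Reading y = a takes M from C back to C, so after x·y·y the machine is still in C, and z then leads to the accepting state C. Hence aaaabaaaa ∈ L(M).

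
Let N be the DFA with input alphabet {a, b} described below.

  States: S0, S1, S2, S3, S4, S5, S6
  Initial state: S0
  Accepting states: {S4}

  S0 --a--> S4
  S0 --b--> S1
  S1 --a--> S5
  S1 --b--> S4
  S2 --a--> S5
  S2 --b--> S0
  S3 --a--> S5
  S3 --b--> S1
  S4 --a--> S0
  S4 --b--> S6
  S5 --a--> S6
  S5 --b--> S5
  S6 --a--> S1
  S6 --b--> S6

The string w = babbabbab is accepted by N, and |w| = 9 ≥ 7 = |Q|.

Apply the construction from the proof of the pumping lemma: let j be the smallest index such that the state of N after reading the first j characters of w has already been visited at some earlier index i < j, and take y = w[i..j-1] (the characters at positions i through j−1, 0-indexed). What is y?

b

Run of N on w = b a b b a b b a b:
  step 0: S0  (start)
  step 1: S1  (read b: S0→S1)
  step 2: S5  (read a: S1→S5)
  step 3: S5  (read b: S5→S5)   ← first repeat (S5 seen earlier)
  step 4: S5  (read b: S5→S5)
  step 5: S6  (read a: S5→S6)
  step 6: S6  (read b: S6→S6)
  step 7: S6  (read b: S6→S6)
  step 8: S1  (read a: S6→S1)
  step 9: S4  (read b: S1→S4)

So i = 2, j = 3, giving x = w[0:2] = ba, y = w[2:3] = b, z = w[3:9] = babbab.
Check: |xy| = 3 ≤ 7 and |y| = 1 ≥ 1. Reading y takes N from S5 back to S5, so every xyⁱz is accepted.
The DFA has 7 states, so the proof of the pumping lemma guarantees a repeated state among the first 7+1 visited; the segment between the two visits is the pumpable y.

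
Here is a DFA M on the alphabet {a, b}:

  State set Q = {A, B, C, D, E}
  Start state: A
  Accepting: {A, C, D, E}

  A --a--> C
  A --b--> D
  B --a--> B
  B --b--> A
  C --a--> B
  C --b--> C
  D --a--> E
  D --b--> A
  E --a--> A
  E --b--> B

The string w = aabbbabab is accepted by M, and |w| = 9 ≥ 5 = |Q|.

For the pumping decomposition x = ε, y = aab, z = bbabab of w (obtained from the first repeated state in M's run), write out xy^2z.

xy^2z = ε·aab·aab·bbabab = aabaabbbabab.
Reading y = aab takes M from A back to A, so after x·y·y the machine is still in A, and z then leads to the accepting state A. Hence aabaabbbabab ∈ L(M).

aabaabbbabab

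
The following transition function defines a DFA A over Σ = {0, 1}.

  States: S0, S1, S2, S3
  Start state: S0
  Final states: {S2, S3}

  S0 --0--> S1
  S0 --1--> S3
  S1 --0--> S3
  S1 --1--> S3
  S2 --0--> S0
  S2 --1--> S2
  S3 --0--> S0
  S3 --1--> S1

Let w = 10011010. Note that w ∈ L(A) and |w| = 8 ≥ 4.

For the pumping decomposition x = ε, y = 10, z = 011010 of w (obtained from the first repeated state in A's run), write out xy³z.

xy^3z = ε·10·10·10·011010 = 101010011010.
Reading y = 10 takes A from S0 back to S0, so after x·y·y·y the machine is still in S0, and z then leads to the accepting state S3. Hence 101010011010 ∈ L(A).

101010011010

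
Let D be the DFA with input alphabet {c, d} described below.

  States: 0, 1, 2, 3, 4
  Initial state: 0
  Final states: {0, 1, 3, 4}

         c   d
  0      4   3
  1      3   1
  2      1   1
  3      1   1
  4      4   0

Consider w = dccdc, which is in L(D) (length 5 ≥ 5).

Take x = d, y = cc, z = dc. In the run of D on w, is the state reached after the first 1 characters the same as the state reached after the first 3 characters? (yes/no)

yes

State sequence: 0 -d-> 3 -c-> 1 -c-> 3

After x (step 1): 3. After xy (step 3): 3.
They match, so y = cc drives D around a cycle from 3 back to itself; pumping y any number of times keeps D in 3 before reading z, and xyⁱz ∈ L(D) for every i ≥ 0.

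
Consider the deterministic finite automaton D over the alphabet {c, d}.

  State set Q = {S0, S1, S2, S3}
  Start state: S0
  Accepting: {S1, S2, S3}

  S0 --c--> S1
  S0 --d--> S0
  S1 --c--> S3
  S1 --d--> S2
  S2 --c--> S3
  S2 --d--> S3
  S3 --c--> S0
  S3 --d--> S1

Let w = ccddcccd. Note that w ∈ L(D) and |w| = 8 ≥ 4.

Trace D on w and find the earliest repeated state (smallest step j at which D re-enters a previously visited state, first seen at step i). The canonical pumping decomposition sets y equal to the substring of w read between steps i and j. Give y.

cd

Run of D on w = c c d d c c c d:
  step 0: S0  (start)
  step 1: S1  (read c: S0→S1)
  step 2: S3  (read c: S1→S3)
  step 3: S1  (read d: S3→S1)   ← first repeat (S1 seen earlier)
  step 4: S2  (read d: S1→S2)
  step 5: S3  (read c: S2→S3)
  step 6: S0  (read c: S3→S0)
  step 7: S1  (read c: S0→S1)
  step 8: S2  (read d: S1→S2)

So i = 1, j = 3, giving x = w[0:1] = c, y = w[1:3] = cd, z = w[3:8] = dcccd.
Check: |xy| = 3 ≤ 4 and |y| = 2 ≥ 1. Reading y takes D from S1 back to S1, so every xyⁱz is accepted.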